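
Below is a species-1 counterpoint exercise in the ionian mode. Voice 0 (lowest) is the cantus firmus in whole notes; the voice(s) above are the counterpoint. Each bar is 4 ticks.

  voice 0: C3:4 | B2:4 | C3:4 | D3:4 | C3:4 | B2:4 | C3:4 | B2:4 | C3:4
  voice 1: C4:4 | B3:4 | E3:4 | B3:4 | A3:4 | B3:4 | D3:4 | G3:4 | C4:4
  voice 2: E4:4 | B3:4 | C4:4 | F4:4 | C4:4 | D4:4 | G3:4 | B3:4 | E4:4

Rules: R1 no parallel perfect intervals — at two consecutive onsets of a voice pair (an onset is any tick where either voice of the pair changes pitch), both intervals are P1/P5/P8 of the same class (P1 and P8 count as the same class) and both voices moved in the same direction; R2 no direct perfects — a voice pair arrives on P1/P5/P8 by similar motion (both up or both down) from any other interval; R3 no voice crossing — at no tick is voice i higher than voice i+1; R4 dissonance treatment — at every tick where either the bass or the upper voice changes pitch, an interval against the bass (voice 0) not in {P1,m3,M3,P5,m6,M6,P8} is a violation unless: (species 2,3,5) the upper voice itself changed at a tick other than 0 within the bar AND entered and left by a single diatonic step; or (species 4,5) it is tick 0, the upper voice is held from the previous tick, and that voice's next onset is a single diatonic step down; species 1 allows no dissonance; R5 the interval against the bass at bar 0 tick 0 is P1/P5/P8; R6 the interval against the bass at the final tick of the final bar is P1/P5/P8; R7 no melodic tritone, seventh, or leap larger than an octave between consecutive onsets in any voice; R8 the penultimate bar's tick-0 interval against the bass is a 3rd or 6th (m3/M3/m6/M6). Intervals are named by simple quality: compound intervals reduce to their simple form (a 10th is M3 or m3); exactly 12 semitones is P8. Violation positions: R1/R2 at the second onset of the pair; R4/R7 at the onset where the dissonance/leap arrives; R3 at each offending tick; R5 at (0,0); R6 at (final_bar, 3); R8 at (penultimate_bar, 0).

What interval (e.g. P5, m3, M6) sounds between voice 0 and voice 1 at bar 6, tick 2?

voice 0=C3 voice 1=D3 -> M2

M2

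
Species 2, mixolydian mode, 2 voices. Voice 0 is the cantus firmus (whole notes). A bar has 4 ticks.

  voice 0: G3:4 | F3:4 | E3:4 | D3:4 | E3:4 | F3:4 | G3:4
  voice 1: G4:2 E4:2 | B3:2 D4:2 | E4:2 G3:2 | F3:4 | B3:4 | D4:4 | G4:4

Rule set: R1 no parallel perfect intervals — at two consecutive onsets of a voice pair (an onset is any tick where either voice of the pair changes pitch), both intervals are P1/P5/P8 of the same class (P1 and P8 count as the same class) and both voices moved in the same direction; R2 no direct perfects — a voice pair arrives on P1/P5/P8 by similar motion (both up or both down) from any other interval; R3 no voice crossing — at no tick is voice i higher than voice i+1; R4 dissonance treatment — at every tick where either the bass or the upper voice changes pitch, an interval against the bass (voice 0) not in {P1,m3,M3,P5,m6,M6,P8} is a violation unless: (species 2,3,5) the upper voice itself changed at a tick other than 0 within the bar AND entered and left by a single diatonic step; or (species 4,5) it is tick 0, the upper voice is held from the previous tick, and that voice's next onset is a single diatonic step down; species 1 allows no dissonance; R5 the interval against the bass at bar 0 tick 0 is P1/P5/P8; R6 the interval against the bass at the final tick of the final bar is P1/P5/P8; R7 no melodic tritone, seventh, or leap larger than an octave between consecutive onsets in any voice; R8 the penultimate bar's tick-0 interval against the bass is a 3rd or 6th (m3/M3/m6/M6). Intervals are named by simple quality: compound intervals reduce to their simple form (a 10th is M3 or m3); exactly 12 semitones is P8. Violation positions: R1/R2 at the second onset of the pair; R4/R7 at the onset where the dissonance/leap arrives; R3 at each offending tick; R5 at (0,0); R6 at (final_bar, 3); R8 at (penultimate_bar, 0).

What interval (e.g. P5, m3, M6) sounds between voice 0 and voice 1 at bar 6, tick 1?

voice 0=G3 voice 1=G4 -> P8

P8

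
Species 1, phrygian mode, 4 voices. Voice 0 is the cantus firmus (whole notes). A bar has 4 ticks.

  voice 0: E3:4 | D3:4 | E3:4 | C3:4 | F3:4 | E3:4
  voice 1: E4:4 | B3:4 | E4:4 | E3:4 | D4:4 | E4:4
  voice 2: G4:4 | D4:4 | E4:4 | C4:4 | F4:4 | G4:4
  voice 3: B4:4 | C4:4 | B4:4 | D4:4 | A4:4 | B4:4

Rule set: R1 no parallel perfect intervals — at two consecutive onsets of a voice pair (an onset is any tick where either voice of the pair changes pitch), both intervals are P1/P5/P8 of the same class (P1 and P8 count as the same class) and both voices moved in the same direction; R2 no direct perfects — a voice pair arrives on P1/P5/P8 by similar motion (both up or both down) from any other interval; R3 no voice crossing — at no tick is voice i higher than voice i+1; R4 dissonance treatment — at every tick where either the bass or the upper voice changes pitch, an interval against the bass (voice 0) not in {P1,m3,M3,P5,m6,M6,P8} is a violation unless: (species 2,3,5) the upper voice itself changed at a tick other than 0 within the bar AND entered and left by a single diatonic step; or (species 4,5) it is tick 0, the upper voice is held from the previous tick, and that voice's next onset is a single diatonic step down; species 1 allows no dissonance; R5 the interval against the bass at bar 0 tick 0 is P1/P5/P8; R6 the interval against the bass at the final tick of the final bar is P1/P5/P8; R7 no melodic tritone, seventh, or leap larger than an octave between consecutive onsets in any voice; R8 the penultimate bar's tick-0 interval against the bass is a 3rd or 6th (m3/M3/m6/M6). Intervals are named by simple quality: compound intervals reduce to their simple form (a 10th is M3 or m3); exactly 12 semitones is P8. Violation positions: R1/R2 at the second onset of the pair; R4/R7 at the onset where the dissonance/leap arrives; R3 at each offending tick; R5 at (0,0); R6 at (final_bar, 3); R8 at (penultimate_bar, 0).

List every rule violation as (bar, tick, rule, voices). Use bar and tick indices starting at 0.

bar 0: v0=E3 v1=E4 v2=G4 v3=B4 downbeat P5
bar 1: v0=D3 v1=B3 v2=D4 v3=C4 downbeat m7
bar 2: v0=E3 v1=E4 v2=E4 v3=B4 downbeat P5
bar 3: v0=C3 v1=E3 v2=C4 v3=D4 downbeat M2
bar 4: v0=F3 v1=D4 v2=F4 v3=A4 downbeat M3
bar 5: v0=E3 v1=E4 v2=G4 v3=B4 downbeat P5
  -> R5 @ bar 0 tick 0 v(0, 2): opens on m3
  -> R2 @ bar 1 tick 0 v(0, 2): E3/G4 m3 -> D3/D4 P8 similar
  -> R3 @ bar 1 tick 0 v(2, 3): D4 above C4
  -> R4 @ bar 1 tick 0 v(0, 3): D3/C4 m7 untreated
  -> R7 @ bar 1 tick 0 v(3,): B4->C4 leap 11st
  -> R3 @ bar 1 tick 1 v(2, 3): D4 above C4
  -> R3 @ bar 1 tick 2 v(2, 3): D4 above C4
  -> R3 @ bar 1 tick 3 v(2, 3): D4 above C4
  -> R1 @ bar 2 tick 0 v(0, 2): D3/D4 P8 -> E3/E4 P8 similar
  -> R2 @ bar 2 tick 0 v(0, 1): D3/B3 M6 -> E3/E4 P8 similar
  -> R2 @ bar 2 tick 0 v(0, 3): D3/C4 m7 -> E3/B4 P5 similar
  -> R2 @ bar 2 tick 0 v(1, 2): B3/D4 m3 -> E4/E4 P1 similar
  -> R2 @ bar 2 tick 0 v(1, 3): B3/C4 m2 -> E4/B4 P5 similar
  -> R2 @ bar 2 tick 0 v(2, 3): D4/C4 M2 -> E4/B4 P5 similar
  -> R7 @ bar 2 tick 0 v(3,): C4->B4 leap 11st
  -> R1 @ bar 3 tick 0 v(0, 2): E3/E4 P8 -> C3/C4 P8 similar
  -> R4 @ bar 3 tick 0 v(0, 3): C3/D4 M2 untreated
  -> R1 @ bar 4 tick 0 v(0, 2): C3/C4 P8 -> F3/F4 P8 similar
  -> R2 @ bar 4 tick 0 v(1, 3): E3/D4 m7 -> D4/A4 P5 similar
  -> R7 @ bar 4 tick 0 v(1,): E3->D4 leap 10st
  -> R8 @ bar 4 tick 0 v(0, 2): penult P8 not 3rd/6th
  -> R1 @ bar 5 tick 0 v(1, 3): D4/A4 P5 -> E4/B4 P5 similar
  -> R6 @ bar 5 tick 3 v(0, 2): closes on m3

(0, 0, R5, (0, 2))
(1, 0, R2, (0, 2))
(1, 0, R3, (2, 3))
(1, 0, R4, (0, 3))
(1, 0, R7, (3,))
(1, 1, R3, (2, 3))
(1, 2, R3, (2, 3))
(1, 3, R3, (2, 3))
(2, 0, R1, (0, 2))
(2, 0, R2, (0, 1))
(2, 0, R2, (0, 3))
(2, 0, R2, (1, 2))
(2, 0, R2, (1, 3))
(2, 0, R2, (2, 3))
(2, 0, R7, (3,))
(3, 0, R1, (0, 2))
(3, 0, R4, (0, 3))
(4, 0, R1, (0, 2))
(4, 0, R2, (1, 3))
(4, 0, R7, (1,))
(4, 0, R8, (0, 2))
(5, 0, R1, (1, 3))
(5, 3, R6, (0, 2))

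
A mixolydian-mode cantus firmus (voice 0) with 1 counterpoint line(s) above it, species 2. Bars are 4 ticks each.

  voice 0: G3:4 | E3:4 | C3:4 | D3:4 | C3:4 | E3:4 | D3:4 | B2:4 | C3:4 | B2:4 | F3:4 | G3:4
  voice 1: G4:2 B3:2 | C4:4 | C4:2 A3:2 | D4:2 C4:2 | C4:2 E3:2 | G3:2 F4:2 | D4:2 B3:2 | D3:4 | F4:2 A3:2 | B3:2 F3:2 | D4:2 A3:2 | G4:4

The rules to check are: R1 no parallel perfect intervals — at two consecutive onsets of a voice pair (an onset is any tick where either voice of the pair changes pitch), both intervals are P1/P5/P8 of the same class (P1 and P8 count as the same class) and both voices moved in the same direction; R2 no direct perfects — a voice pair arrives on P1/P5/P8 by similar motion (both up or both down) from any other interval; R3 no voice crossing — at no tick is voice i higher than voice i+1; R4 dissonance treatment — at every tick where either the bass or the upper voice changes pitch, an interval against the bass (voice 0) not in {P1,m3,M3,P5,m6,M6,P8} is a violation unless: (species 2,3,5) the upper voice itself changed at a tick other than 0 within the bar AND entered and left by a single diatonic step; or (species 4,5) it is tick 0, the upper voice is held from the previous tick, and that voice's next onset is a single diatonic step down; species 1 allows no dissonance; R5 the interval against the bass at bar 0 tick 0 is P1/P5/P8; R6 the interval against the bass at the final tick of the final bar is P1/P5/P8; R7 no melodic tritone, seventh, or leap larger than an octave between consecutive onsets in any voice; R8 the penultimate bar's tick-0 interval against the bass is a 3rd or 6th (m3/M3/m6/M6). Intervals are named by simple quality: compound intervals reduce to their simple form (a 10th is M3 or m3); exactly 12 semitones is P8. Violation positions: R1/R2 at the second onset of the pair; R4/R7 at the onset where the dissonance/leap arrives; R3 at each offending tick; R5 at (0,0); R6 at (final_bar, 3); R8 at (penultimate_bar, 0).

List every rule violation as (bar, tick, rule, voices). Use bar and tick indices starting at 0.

bar 0: v0=G3 v1=G4 downbeat P8
bar 1: v0=E3 v1=C4 downbeat m6
bar 2: v0=C3 v1=C4 downbeat P8
bar 3: v0=D3 v1=D4 downbeat P8
bar 4: v0=C3 v1=C4 downbeat P8
bar 5: v0=E3 v1=G3 downbeat m3
bar 6: v0=D3 v1=D4 downbeat P8
bar 7: v0=B2 v1=D3 downbeat m3
bar 8: v0=C3 v1=F4 downbeat P4
bar 9: v0=B2 v1=B3 downbeat P8
bar 10: v0=F3 v1=D4 downbeat M6
bar 11: v0=G3 v1=G4 downbeat P8
  -> R2 @ bar 3 tick 0 v(0, 1): C3/A3 M6 -> D3/D4 P8 similar
  -> R4 @ bar 3 tick 2 v(0, 1): D3/C4 m7 untreated
  -> R4 @ bar 5 tick 2 v(0, 1): E3/F4 m2 untreated
  -> R7 @ bar 5 tick 2 v(1,): G3->F4 leap 10st
  -> R2 @ bar 6 tick 0 v(0, 1): E3/F4 m2 -> D3/D4 P8 similar
  -> R4 @ bar 8 tick 0 v(0, 1): C3/F4 P4 untreated
  -> R7 @ bar 8 tick 0 v(1,): D3->F4 leap 15st
  -> R4 @ bar 9 tick 2 v(0, 1): B2/F3 TT untreated
  -> R7 @ bar 9 tick 2 v(1,): B3->F3 leap 6st
  -> R7 @ bar 10 tick 0 v(0,): B2->F3 leap 6st
  -> R2 @ bar 11 tick 0 v(0, 1): F3/A3 M3 -> G3/G4 P8 similar
  -> R7 @ bar 11 tick 0 v(1,): A3->G4 leap 10st

(3, 0, R2, (0, 1))
(3, 2, R4, (0, 1))
(5, 2, R4, (0, 1))
(5, 2, R7, (1,))
(6, 0, R2, (0, 1))
(8, 0, R4, (0, 1))
(8, 0, R7, (1,))
(9, 2, R4, (0, 1))
(9, 2, R7, (1,))
(10, 0, R7, (0,))
(11, 0, R2, (0, 1))
(11, 0, R7, (1,))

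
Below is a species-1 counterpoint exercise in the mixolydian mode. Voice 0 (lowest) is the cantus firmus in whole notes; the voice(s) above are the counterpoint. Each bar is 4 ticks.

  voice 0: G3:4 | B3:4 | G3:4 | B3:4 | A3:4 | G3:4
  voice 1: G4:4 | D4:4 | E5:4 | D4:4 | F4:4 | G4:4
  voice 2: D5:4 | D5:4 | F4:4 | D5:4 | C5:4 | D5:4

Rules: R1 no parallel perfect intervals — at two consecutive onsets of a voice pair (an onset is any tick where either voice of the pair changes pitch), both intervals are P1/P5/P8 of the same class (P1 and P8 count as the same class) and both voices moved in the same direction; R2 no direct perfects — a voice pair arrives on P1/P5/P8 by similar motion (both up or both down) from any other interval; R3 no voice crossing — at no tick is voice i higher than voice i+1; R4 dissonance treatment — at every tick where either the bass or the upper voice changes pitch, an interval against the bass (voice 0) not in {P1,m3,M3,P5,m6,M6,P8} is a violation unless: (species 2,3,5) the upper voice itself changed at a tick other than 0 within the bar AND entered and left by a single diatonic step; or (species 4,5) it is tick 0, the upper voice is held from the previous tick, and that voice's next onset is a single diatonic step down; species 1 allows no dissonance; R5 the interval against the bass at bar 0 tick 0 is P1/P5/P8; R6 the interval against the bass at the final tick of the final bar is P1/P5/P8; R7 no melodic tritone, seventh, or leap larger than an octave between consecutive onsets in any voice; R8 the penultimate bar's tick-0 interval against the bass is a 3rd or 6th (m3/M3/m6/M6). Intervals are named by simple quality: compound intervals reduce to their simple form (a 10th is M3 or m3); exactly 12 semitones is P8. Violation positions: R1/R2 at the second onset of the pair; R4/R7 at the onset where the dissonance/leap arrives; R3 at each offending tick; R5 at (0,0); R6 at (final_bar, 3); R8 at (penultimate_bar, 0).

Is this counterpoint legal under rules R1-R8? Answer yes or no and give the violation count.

No (8 violations)

bar 0: v0=G3 v1=G4 v2=D5 (P5)
bar 1: v0=B3 v1=D4 v2=D5 (m3)
bar 2: v0=G3 v1=E5 v2=F4 (m7)
bar 3: v0=B3 v1=D4 v2=D5 (m3)
bar 4: v0=A3 v1=F4 v2=C5 (m3)
bar 5: v0=G3 v1=G4 v2=D5 (P5)
  R3 @ bar2.0: E5 above F4
  R4 @ bar2.0: G3/F4 m7 untreated
  R7 @ bar2.0: D4->E5 leap 14st
  R3 @ bar2.1: E5 above F4
  R3 @ bar2.2: E5 above F4
  R3 @ bar2.3: E5 above F4
  R7 @ bar3.0: E5->D4 leap 14st
  R1 @ bar5.0: F4/C5 P5 -> G4/D5 P5 similar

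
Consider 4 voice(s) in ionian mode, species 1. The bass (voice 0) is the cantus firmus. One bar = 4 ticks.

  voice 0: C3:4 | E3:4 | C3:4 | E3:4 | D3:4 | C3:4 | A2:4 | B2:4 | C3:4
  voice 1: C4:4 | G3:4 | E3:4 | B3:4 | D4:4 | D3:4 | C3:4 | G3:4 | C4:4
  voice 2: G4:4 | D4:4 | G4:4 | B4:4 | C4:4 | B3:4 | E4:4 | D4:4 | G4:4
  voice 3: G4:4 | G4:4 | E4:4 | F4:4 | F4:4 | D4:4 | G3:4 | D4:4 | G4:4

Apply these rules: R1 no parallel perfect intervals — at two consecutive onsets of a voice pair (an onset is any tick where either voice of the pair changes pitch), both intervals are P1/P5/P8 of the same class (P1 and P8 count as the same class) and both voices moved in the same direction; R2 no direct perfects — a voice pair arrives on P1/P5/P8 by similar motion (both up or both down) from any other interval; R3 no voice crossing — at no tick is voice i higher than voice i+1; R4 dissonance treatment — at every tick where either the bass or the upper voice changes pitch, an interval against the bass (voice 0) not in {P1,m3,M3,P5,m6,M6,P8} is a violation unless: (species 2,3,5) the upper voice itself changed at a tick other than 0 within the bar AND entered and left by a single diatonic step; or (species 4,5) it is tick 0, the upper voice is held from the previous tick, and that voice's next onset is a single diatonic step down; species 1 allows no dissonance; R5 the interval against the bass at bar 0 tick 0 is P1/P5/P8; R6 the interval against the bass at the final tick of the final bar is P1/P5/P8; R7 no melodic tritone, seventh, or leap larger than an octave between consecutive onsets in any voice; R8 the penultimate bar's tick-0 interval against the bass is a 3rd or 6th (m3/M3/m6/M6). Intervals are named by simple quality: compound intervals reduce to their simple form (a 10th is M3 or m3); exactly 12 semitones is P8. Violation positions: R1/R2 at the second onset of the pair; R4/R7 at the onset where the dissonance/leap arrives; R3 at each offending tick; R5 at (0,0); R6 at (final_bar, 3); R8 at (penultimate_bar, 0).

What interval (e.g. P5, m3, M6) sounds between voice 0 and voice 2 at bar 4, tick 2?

m7

voice 0=D3 voice 2=C4 -> m7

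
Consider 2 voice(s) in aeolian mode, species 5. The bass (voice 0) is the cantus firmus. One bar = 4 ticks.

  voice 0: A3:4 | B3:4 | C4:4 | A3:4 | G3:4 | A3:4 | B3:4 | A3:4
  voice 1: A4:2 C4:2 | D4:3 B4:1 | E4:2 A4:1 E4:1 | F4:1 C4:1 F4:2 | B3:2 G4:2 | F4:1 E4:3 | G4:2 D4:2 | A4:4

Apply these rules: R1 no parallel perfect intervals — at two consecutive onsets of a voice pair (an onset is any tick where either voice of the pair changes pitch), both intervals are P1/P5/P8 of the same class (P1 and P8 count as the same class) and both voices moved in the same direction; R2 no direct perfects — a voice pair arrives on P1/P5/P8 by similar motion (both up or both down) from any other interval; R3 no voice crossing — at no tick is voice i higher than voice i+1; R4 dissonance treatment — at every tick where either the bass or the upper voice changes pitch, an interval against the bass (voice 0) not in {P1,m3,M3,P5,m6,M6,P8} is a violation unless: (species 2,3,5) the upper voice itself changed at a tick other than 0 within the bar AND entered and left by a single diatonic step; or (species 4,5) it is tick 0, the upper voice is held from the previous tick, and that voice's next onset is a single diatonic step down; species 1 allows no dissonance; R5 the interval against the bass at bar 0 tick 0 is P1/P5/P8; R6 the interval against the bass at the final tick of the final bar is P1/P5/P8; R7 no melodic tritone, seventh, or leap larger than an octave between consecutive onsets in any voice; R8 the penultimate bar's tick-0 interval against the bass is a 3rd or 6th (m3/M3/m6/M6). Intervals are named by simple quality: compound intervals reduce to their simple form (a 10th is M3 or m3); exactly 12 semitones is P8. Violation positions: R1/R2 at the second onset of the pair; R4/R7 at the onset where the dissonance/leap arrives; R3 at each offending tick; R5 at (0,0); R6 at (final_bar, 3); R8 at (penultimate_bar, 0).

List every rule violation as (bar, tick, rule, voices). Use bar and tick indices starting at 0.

bar 0: v0=A3 v1=A4 downbeat P8
bar 1: v0=B3 v1=D4 downbeat m3
bar 2: v0=C4 v1=E4 downbeat M3
bar 3: v0=A3 v1=F4 downbeat m6
bar 4: v0=G3 v1=B3 downbeat M3
bar 5: v0=A3 v1=F4 downbeat m6
bar 6: v0=B3 v1=G4 downbeat m6
bar 7: v0=A3 v1=A4 downbeat P8
  -> R7 @ bar 4 tick 0 v(1,): F4->B3 leap 6st

(4, 0, R7, (1,))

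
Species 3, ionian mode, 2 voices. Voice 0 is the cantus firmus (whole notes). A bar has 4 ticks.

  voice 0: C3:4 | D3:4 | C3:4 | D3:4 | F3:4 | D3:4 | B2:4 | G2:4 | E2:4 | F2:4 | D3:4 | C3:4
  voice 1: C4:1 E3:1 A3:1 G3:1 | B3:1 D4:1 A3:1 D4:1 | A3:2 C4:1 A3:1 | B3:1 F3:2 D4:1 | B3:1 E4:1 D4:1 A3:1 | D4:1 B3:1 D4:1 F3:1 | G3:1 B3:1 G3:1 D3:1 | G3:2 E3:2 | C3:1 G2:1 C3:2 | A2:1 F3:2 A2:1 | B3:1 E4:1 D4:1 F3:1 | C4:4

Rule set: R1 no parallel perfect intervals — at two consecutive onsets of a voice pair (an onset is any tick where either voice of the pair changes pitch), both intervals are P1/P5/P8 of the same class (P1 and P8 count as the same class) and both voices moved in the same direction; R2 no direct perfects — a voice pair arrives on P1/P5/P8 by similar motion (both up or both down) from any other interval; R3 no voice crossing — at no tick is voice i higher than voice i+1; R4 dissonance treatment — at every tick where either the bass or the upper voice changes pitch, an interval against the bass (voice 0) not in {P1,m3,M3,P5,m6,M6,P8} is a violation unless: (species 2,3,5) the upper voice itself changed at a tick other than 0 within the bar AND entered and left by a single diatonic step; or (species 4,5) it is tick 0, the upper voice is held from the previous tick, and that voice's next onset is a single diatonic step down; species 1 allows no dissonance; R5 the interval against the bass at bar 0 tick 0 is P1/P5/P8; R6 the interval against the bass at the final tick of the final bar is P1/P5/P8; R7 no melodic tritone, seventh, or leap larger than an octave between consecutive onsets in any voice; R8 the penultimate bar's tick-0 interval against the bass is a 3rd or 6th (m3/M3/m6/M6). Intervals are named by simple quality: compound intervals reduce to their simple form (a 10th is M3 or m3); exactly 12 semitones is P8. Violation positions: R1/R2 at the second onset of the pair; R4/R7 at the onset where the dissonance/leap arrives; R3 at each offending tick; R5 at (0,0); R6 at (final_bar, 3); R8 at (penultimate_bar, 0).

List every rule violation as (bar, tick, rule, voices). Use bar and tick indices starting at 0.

(3, 1, R7, (1,))
(4, 0, R4, (0, 1))
(4, 1, R4, (0, 1))
(10, 0, R7, (1,))
(10, 1, R4, (0, 1))

bar 0: v0=C3 v1=C4 downbeat P8
bar 1: v0=D3 v1=B3 downbeat M6
bar 2: v0=C3 v1=A3 downbeat M6
bar 3: v0=D3 v1=B3 downbeat M6
bar 4: v0=F3 v1=B3 downbeat TT
bar 5: v0=D3 v1=D4 downbeat P8
bar 6: v0=B2 v1=G3 downbeat m6
bar 7: v0=G2 v1=G3 downbeat P8
bar 8: v0=E2 v1=C3 downbeat m6
bar 9: v0=F2 v1=A2 downbeat M3
bar 10: v0=D3 v1=B3 downbeat M6
bar 11: v0=C3 v1=C4 downbeat P8
  -> R7 @ bar 3 tick 1 v(1,): B3->F3 leap 6st
  -> R4 @ bar 4 tick 0 v(0, 1): F3/B3 TT untreated
  -> R4 @ bar 4 tick 1 v(0, 1): F3/E4 M7 untreated
  -> R7 @ bar 10 tick 0 v(1,): A2->B3 leap 14st
  -> R4 @ bar 10 tick 1 v(0, 1): D3/E4 M2 untreated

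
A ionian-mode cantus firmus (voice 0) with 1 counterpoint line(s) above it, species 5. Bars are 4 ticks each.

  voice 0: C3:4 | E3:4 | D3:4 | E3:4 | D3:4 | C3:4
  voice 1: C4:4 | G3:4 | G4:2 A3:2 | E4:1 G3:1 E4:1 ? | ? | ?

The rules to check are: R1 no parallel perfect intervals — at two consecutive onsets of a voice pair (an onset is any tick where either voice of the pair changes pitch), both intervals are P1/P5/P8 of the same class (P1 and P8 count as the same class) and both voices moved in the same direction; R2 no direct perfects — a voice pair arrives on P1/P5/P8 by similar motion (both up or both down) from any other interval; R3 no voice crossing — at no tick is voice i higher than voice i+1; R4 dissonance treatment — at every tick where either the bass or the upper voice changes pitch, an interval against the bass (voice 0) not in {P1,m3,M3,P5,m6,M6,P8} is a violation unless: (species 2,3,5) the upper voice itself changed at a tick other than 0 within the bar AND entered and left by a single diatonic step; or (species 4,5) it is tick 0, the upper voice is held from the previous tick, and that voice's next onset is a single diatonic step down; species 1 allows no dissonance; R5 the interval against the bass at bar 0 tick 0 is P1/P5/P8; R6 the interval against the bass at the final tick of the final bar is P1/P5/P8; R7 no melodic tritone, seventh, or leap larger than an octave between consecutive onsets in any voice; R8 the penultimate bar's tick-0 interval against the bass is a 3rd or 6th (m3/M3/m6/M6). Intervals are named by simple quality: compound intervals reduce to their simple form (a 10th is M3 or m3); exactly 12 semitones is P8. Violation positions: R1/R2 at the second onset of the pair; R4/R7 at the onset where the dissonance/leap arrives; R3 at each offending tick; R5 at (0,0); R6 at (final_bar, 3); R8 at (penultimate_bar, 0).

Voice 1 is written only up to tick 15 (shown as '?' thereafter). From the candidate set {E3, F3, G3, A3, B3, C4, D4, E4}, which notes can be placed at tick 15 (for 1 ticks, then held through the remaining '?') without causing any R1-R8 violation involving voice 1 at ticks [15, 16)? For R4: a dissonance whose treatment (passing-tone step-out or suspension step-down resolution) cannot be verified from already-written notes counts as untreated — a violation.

E3: legal
F3: violates R4,R7
G3: legal
A3: violates R4
B3: legal
C4: legal
D4: violates R4
E4: legal

{B3, C4, E3, E4, G3}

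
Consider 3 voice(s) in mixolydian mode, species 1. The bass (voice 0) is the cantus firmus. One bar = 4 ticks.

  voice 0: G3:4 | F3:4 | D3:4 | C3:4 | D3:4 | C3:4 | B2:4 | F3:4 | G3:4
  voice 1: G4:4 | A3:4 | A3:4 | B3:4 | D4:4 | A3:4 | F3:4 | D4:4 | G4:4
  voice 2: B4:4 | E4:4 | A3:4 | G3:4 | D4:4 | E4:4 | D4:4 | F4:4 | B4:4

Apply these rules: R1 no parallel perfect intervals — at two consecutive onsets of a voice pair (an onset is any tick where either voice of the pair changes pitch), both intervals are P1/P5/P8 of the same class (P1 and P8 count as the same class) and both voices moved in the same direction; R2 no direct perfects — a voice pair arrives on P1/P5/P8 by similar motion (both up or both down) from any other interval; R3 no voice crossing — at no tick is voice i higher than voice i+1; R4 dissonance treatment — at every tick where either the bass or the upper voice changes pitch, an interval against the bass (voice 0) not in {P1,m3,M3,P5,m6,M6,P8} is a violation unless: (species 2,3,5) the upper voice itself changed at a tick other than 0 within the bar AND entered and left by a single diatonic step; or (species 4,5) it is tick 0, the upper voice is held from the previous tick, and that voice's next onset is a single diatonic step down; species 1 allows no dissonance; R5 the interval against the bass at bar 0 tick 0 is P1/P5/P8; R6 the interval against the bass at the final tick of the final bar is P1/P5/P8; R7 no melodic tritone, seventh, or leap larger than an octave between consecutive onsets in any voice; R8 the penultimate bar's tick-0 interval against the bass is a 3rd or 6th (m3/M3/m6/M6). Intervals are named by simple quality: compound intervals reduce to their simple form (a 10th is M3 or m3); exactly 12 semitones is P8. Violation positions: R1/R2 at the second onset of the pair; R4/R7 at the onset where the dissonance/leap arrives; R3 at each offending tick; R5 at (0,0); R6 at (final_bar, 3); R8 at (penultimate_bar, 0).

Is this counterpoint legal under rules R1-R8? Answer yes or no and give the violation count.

No (21 violations)

bar 0: v0=G3 v1=G4 v2=B4 (M3)
bar 1: v0=F3 v1=A3 v2=E4 (M7)
bar 2: v0=D3 v1=A3 v2=A3 (P5)
bar 3: v0=C3 v1=B3 v2=G3 (P5)
bar 4: v0=D3 v1=D4 v2=D4 (P8)
bar 5: v0=C3 v1=A3 v2=E4 (M3)
bar 6: v0=B2 v1=F3 v2=D4 (m3)
bar 7: v0=F3 v1=D4 v2=F4 (P8)
bar 8: v0=G3 v1=G4 v2=B4 (M3)
  R5 @ bar0.0: opens on M3
  R2 @ bar1.0: G4/B4 M3 -> A3/E4 P5 similar
  R4 @ bar1.0: F3/E4 M7 untreated
  R7 @ bar1.0: G4->A3 leap 10st
  R2 @ bar2.0: F3/E4 M7 -> D3/A3 P5 similar
  R1 @ bar3.0: D3/A3 P5 -> C3/G3 P5 similar
  R3 @ bar3.0: B3 above G3
  R4 @ bar3.0: C3/B3 M7 untreated
  R3 @ bar3.1: B3 above G3
  R3 @ bar3.2: B3 above G3
  R3 @ bar3.3: B3 above G3
  R2 @ bar4.0: C3/B3 M7 -> D3/D4 P8 similar
  R2 @ bar4.0: C3/G3 P5 -> D3/D4 P8 similar
  R2 @ bar4.0: B3/G3 M3 -> D4/D4 P1 similar
  R4 @ bar6.0: B2/F3 TT untreated
  R2 @ bar7.0: B2/D4 m3 -> F3/F4 P8 similar
  R7 @ bar7.0: B2->F3 leap 6st
  R8 @ bar7.0: penult P8 not 3rd/6th
  R2 @ bar8.0: F3/D4 M6 -> G3/G4 P8 similar
  R7 @ bar8.0: F4->B4 leap 6st
  R6 @ bar8.3: closes on M3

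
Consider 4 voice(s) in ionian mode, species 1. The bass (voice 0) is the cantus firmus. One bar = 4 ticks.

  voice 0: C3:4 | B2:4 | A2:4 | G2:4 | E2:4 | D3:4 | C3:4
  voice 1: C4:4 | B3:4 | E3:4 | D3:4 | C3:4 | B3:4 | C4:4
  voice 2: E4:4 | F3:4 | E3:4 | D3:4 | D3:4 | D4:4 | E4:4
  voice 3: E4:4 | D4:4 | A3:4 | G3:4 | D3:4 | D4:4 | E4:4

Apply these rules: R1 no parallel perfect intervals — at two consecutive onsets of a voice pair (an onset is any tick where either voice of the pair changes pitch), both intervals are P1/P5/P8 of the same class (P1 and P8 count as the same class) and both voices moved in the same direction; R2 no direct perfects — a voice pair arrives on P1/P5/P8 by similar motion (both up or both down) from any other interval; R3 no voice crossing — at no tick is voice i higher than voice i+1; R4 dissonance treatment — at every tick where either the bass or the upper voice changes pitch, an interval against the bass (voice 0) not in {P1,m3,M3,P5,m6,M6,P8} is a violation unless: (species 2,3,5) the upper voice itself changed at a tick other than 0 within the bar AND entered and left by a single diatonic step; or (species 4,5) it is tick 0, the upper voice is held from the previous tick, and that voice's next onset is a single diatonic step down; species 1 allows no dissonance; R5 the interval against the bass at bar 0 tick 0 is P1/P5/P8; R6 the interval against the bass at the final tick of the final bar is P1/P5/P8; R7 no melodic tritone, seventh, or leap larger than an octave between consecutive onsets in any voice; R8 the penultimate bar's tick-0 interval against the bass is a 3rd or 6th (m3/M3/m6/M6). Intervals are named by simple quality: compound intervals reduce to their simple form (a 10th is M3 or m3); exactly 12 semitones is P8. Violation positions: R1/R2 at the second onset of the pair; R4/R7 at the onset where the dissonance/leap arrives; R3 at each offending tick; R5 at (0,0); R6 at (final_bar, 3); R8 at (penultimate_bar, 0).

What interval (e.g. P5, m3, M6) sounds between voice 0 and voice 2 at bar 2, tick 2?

voice 0=A2 voice 2=E3 -> P5

P5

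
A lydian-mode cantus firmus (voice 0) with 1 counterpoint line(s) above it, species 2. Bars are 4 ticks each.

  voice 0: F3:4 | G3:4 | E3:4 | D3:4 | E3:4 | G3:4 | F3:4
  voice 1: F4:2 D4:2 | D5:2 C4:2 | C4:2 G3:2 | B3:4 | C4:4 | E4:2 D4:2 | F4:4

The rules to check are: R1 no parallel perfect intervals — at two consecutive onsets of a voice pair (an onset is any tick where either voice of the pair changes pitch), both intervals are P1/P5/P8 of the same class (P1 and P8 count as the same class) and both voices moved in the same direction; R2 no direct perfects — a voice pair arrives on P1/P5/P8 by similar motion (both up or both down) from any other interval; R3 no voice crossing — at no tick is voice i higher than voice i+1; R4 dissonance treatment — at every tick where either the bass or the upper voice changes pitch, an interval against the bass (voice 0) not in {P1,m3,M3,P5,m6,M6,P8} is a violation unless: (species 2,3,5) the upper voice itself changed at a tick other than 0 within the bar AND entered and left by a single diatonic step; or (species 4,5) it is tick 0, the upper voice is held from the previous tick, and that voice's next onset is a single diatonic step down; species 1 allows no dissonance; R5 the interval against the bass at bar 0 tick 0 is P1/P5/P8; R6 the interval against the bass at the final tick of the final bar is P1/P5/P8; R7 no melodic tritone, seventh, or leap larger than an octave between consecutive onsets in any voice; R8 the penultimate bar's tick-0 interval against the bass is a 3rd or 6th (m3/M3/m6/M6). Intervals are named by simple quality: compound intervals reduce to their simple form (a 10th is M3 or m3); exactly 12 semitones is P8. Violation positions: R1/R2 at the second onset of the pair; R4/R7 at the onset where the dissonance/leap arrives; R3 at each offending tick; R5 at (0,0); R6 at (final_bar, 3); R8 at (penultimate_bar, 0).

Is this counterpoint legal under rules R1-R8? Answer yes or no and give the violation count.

bar 0: v0=F3 v1=F4 (P8)
bar 1: v0=G3 v1=D5 (P5)
bar 2: v0=E3 v1=C4 (m6)
bar 3: v0=D3 v1=B3 (M6)
bar 4: v0=E3 v1=C4 (m6)
bar 5: v0=G3 v1=E4 (M6)
bar 6: v0=F3 v1=F4 (P8)
  R2 @ bar1.0: F3/D4 M6 -> G3/D5 P5 similar
  R4 @ bar1.2: G3/C4 P4 untreated
  R7 @ bar1.2: D5->C4 leap 14st

No (3 violations)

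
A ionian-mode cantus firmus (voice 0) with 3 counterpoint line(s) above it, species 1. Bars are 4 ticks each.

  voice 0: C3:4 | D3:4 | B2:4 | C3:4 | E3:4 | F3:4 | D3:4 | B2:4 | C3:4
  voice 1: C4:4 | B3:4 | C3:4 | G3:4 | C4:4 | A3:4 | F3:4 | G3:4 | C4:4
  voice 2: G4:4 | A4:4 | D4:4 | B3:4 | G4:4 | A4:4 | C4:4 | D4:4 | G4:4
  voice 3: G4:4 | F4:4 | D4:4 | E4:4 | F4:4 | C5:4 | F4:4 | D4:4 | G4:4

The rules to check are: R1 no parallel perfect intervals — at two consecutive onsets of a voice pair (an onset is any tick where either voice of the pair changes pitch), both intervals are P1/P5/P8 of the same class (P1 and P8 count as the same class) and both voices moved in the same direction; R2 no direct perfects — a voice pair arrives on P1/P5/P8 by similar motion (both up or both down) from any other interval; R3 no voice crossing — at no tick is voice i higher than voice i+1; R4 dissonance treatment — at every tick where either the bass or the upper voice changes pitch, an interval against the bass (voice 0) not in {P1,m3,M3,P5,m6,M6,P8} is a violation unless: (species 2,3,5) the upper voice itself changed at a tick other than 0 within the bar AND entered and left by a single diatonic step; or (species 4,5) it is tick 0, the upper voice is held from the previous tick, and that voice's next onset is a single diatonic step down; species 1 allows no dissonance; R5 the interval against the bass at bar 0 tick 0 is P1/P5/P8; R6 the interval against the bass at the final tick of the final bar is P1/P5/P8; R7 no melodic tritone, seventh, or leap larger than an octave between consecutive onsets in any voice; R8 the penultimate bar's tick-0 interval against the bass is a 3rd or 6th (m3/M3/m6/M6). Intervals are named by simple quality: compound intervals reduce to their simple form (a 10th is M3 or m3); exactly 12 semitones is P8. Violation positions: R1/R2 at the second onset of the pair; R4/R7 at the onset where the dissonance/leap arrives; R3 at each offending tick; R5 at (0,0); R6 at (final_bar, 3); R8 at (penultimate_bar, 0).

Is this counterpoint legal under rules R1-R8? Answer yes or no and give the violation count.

bar 0: v0=C3 v1=C4 v2=G4 v3=G4 (P5)
bar 1: v0=D3 v1=B3 v2=A4 v3=F4 (m3)
bar 2: v0=B2 v1=C3 v2=D4 v3=D4 (m3)
bar 3: v0=C3 v1=G3 v2=B3 v3=E4 (M3)
bar 4: v0=E3 v1=C4 v2=G4 v3=F4 (m2)
bar 5: v0=F3 v1=A3 v2=A4 v3=C5 (P5)
bar 6: v0=D3 v1=F3 v2=C4 v3=F4 (m3)
bar 7: v0=B2 v1=G3 v2=D4 v3=D4 (m3)
bar 8: v0=C3 v1=C4 v2=G4 v3=G4 (P5)
  R1 @ bar1.0: C3/G4 P5 -> D3/A4 P5 similar
  R3 @ bar1.0: A4 above F4
  R3 @ bar1.1: A4 above F4
  R3 @ bar1.2: A4 above F4
  R3 @ bar1.3: A4 above F4
  R2 @ bar2.0: A4/F4 M3 -> D4/D4 P1 similar
  R4 @ bar2.0: B2/C3 m2 untreated
  R7 @ bar2.0: B3->C3 leap 11st
  R2 @ bar3.0: B2/C3 m2 -> C3/G3 P5 similar
  R4 @ bar3.0: C3/B3 M7 untreated
  R2 @ bar4.0: G3/B3 M3 -> C4/G4 P5 similar
  R3 @ bar4.0: G4 above F4
  R4 @ bar4.0: E3/F4 m2 untreated
  R3 @ bar4.1: G4 above F4
  R3 @ bar4.2: G4 above F4
  R3 @ bar4.3: G4 above F4
  R2 @ bar5.0: E3/F4 m2 -> F3/C5 P5 similar
  R2 @ bar6.0: A3/A4 P8 -> F3/C4 P5 similar
  R2 @ bar6.0: A3/C5 m3 -> F3/F4 P8 similar
  R4 @ bar6.0: D3/C4 m7 untreated
  R1 @ bar7.0: F3/C4 P5 -> G3/D4 P5 similar
  R1 @ bar8.0: G3/D4 P5 -> C4/G4 P5 similar
  R1 @ bar8.0: G3/D4 P5 -> C4/G4 P5 similar
  R1 @ bar8.0: D4/D4 P1 -> G4/G4 P1 similar
  R2 @ bar8.0: B2/G3 m6 -> C3/C4 P8 similar
  R2 @ bar8.0: B2/D4 m3 -> C3/G4 P5 similar
  R2 @ bar8.0: B2/D4 m3 -> C3/G4 P5 similar

No (27 violations)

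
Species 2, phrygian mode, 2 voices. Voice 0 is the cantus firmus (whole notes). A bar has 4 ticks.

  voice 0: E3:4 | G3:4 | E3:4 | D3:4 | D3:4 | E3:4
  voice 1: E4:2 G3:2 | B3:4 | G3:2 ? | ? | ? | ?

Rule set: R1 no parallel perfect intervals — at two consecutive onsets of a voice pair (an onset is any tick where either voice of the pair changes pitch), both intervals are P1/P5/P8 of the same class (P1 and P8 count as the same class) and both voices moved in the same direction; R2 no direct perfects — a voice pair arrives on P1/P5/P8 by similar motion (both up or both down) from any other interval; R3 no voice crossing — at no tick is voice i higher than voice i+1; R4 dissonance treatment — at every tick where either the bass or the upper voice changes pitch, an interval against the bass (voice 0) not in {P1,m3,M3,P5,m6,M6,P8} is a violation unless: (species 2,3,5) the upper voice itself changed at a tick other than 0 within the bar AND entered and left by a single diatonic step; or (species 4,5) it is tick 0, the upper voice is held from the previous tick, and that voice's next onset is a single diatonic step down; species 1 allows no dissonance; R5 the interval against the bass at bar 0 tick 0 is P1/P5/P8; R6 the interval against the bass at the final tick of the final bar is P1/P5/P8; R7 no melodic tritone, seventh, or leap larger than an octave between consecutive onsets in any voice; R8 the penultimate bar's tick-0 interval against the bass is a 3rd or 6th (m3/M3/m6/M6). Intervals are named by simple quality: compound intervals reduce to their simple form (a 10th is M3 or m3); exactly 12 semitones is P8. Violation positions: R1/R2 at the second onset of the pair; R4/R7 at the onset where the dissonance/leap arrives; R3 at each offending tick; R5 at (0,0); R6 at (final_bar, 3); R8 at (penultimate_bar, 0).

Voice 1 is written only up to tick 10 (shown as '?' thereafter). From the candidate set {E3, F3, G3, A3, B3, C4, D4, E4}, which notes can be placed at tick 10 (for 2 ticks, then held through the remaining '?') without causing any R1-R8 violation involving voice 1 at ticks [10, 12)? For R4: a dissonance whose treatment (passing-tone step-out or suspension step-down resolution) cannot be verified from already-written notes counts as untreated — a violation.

E3: legal
F3: violates R4
G3: legal
A3: violates R4
B3: legal
C4: legal
D4: violates R4
E4: legal

{B3, C4, E3, E4, G3}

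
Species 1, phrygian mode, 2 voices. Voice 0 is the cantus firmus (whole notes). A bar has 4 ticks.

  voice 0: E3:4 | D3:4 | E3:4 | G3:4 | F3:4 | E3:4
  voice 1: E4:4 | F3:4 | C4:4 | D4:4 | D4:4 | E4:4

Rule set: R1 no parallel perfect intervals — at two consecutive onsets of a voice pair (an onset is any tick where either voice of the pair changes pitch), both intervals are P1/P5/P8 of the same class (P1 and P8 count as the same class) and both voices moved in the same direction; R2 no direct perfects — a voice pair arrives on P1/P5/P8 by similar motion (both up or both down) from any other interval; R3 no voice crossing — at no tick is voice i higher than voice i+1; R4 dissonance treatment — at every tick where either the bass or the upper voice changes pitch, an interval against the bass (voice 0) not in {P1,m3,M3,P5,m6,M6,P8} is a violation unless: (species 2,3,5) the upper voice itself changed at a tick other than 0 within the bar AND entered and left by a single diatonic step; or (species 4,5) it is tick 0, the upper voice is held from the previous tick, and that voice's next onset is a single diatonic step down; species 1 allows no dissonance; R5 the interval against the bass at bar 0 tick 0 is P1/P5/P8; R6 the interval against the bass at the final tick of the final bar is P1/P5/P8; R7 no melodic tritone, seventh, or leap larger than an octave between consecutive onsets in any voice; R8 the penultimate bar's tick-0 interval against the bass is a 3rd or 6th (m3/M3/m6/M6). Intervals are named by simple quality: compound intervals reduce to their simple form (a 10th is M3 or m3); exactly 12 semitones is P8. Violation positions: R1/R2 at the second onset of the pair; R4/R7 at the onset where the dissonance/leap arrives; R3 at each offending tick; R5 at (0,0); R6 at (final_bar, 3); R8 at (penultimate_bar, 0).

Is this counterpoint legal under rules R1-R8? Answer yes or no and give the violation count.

No (2 violations)

bar 0: v0=E3 v1=E4 (P8)
bar 1: v0=D3 v1=F3 (m3)
bar 2: v0=E3 v1=C4 (m6)
bar 3: v0=G3 v1=D4 (P5)
bar 4: v0=F3 v1=D4 (M6)
bar 5: v0=E3 v1=E4 (P8)
  R7 @ bar1.0: E4->F3 leap 11st
  R2 @ bar3.0: E3/C4 m6 -> G3/D4 P5 similar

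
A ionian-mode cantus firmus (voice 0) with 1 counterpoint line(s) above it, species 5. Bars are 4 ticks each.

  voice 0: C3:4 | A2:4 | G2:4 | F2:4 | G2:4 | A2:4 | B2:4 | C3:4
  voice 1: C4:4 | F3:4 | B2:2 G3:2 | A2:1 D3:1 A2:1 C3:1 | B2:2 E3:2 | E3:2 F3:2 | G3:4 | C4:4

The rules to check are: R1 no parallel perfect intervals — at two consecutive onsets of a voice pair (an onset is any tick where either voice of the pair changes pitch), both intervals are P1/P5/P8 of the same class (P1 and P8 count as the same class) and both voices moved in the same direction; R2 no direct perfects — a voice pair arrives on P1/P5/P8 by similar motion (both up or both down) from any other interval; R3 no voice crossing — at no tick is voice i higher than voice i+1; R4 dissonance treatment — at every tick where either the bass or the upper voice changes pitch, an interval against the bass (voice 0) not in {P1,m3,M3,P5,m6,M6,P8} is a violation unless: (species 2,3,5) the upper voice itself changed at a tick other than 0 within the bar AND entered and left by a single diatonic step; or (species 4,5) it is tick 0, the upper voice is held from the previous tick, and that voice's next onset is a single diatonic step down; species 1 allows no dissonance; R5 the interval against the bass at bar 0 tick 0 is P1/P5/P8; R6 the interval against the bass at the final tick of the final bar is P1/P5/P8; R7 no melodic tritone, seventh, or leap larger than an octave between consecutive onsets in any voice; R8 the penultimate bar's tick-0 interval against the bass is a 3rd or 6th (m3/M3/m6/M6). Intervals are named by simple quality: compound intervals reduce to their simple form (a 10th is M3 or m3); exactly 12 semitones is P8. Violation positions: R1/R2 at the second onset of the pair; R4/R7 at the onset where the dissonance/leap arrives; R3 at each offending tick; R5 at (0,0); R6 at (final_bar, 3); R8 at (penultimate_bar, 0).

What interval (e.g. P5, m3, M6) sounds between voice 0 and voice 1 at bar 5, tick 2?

m6

voice 0=A2 voice 1=F3 -> m6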